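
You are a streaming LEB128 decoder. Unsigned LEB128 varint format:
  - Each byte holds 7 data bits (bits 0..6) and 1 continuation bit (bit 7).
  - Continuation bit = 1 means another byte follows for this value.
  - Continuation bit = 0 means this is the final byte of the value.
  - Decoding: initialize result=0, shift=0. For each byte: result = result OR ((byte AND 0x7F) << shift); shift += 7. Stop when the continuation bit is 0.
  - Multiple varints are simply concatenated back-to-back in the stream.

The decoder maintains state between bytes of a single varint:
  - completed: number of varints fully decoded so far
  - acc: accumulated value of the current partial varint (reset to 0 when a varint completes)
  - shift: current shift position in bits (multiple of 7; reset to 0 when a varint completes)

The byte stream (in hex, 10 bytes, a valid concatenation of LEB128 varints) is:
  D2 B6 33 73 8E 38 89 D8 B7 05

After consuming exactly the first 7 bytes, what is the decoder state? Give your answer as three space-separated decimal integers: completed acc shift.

byte[0]=0xD2 cont=1 payload=0x52: acc |= 82<<0 -> completed=0 acc=82 shift=7
byte[1]=0xB6 cont=1 payload=0x36: acc |= 54<<7 -> completed=0 acc=6994 shift=14
byte[2]=0x33 cont=0 payload=0x33: varint #1 complete (value=842578); reset -> completed=1 acc=0 shift=0
byte[3]=0x73 cont=0 payload=0x73: varint #2 complete (value=115); reset -> completed=2 acc=0 shift=0
byte[4]=0x8E cont=1 payload=0x0E: acc |= 14<<0 -> completed=2 acc=14 shift=7
byte[5]=0x38 cont=0 payload=0x38: varint #3 complete (value=7182); reset -> completed=3 acc=0 shift=0
byte[6]=0x89 cont=1 payload=0x09: acc |= 9<<0 -> completed=3 acc=9 shift=7

Answer: 3 9 7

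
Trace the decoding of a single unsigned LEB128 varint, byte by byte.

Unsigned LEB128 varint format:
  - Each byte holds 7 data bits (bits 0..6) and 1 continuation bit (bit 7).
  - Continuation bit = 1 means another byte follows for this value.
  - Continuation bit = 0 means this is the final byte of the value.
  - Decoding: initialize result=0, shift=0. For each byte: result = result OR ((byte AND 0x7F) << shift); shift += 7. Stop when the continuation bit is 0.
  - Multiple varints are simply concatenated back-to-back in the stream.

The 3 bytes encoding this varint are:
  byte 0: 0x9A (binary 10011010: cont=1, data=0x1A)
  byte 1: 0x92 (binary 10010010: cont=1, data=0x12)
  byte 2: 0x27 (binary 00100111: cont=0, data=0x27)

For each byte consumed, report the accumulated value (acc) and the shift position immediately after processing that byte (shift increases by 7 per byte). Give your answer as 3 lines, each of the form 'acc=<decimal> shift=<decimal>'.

byte 0=0x9A: payload=0x1A=26, contrib = 26<<0 = 26; acc -> 26, shift -> 7
byte 1=0x92: payload=0x12=18, contrib = 18<<7 = 2304; acc -> 2330, shift -> 14
byte 2=0x27: payload=0x27=39, contrib = 39<<14 = 638976; acc -> 641306, shift -> 21

Answer: acc=26 shift=7
acc=2330 shift=14
acc=641306 shift=21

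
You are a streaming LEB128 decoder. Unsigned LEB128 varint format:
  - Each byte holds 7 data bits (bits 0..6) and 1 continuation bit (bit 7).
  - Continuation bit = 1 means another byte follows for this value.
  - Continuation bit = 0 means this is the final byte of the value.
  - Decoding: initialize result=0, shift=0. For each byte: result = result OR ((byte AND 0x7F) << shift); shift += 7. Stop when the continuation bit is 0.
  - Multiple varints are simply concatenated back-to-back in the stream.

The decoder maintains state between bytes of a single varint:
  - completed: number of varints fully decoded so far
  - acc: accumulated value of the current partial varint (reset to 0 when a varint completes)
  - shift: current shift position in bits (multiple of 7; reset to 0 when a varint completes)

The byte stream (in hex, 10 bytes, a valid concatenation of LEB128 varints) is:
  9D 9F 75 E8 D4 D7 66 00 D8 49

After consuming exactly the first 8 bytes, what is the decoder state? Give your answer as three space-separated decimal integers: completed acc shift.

Answer: 3 0 0

Derivation:
byte[0]=0x9D cont=1 payload=0x1D: acc |= 29<<0 -> completed=0 acc=29 shift=7
byte[1]=0x9F cont=1 payload=0x1F: acc |= 31<<7 -> completed=0 acc=3997 shift=14
byte[2]=0x75 cont=0 payload=0x75: varint #1 complete (value=1920925); reset -> completed=1 acc=0 shift=0
byte[3]=0xE8 cont=1 payload=0x68: acc |= 104<<0 -> completed=1 acc=104 shift=7
byte[4]=0xD4 cont=1 payload=0x54: acc |= 84<<7 -> completed=1 acc=10856 shift=14
byte[5]=0xD7 cont=1 payload=0x57: acc |= 87<<14 -> completed=1 acc=1436264 shift=21
byte[6]=0x66 cont=0 payload=0x66: varint #2 complete (value=215345768); reset -> completed=2 acc=0 shift=0
byte[7]=0x00 cont=0 payload=0x00: varint #3 complete (value=0); reset -> completed=3 acc=0 shift=0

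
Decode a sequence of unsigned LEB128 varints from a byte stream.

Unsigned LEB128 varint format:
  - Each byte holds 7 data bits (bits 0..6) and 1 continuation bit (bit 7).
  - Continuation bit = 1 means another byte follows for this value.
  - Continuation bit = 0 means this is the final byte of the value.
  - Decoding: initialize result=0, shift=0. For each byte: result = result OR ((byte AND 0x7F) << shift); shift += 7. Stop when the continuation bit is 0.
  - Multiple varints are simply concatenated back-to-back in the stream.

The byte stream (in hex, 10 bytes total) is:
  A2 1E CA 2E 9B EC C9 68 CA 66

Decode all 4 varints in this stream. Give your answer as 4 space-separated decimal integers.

  byte[0]=0xA2 cont=1 payload=0x22=34: acc |= 34<<0 -> acc=34 shift=7
  byte[1]=0x1E cont=0 payload=0x1E=30: acc |= 30<<7 -> acc=3874 shift=14 [end]
Varint 1: bytes[0:2] = A2 1E -> value 3874 (2 byte(s))
  byte[2]=0xCA cont=1 payload=0x4A=74: acc |= 74<<0 -> acc=74 shift=7
  byte[3]=0x2E cont=0 payload=0x2E=46: acc |= 46<<7 -> acc=5962 shift=14 [end]
Varint 2: bytes[2:4] = CA 2E -> value 5962 (2 byte(s))
  byte[4]=0x9B cont=1 payload=0x1B=27: acc |= 27<<0 -> acc=27 shift=7
  byte[5]=0xEC cont=1 payload=0x6C=108: acc |= 108<<7 -> acc=13851 shift=14
  byte[6]=0xC9 cont=1 payload=0x49=73: acc |= 73<<14 -> acc=1209883 shift=21
  byte[7]=0x68 cont=0 payload=0x68=104: acc |= 104<<21 -> acc=219313691 shift=28 [end]
Varint 3: bytes[4:8] = 9B EC C9 68 -> value 219313691 (4 byte(s))
  byte[8]=0xCA cont=1 payload=0x4A=74: acc |= 74<<0 -> acc=74 shift=7
  byte[9]=0x66 cont=0 payload=0x66=102: acc |= 102<<7 -> acc=13130 shift=14 [end]
Varint 4: bytes[8:10] = CA 66 -> value 13130 (2 byte(s))

Answer: 3874 5962 219313691 13130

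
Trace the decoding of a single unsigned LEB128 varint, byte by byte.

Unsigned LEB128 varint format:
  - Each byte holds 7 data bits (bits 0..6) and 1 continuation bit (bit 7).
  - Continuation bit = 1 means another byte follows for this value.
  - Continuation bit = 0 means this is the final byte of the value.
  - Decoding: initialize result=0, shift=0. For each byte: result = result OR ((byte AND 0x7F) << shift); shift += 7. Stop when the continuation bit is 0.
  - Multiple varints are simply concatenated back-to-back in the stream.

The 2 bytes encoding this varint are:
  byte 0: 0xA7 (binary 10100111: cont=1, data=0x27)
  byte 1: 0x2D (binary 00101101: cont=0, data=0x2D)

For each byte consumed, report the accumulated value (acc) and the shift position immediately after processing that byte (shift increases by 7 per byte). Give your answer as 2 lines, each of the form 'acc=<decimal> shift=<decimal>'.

Answer: acc=39 shift=7
acc=5799 shift=14

Derivation:
byte 0=0xA7: payload=0x27=39, contrib = 39<<0 = 39; acc -> 39, shift -> 7
byte 1=0x2D: payload=0x2D=45, contrib = 45<<7 = 5760; acc -> 5799, shift -> 14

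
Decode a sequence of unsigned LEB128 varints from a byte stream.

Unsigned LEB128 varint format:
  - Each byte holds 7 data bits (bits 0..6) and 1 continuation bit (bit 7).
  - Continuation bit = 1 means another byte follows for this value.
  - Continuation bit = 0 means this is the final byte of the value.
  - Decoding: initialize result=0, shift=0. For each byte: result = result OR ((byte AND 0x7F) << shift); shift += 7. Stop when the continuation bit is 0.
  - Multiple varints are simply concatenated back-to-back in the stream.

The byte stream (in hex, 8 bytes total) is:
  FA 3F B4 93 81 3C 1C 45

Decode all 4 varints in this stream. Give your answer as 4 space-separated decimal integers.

  byte[0]=0xFA cont=1 payload=0x7A=122: acc |= 122<<0 -> acc=122 shift=7
  byte[1]=0x3F cont=0 payload=0x3F=63: acc |= 63<<7 -> acc=8186 shift=14 [end]
Varint 1: bytes[0:2] = FA 3F -> value 8186 (2 byte(s))
  byte[2]=0xB4 cont=1 payload=0x34=52: acc |= 52<<0 -> acc=52 shift=7
  byte[3]=0x93 cont=1 payload=0x13=19: acc |= 19<<7 -> acc=2484 shift=14
  byte[4]=0x81 cont=1 payload=0x01=1: acc |= 1<<14 -> acc=18868 shift=21
  byte[5]=0x3C cont=0 payload=0x3C=60: acc |= 60<<21 -> acc=125847988 shift=28 [end]
Varint 2: bytes[2:6] = B4 93 81 3C -> value 125847988 (4 byte(s))
  byte[6]=0x1C cont=0 payload=0x1C=28: acc |= 28<<0 -> acc=28 shift=7 [end]
Varint 3: bytes[6:7] = 1C -> value 28 (1 byte(s))
  byte[7]=0x45 cont=0 payload=0x45=69: acc |= 69<<0 -> acc=69 shift=7 [end]
Varint 4: bytes[7:8] = 45 -> value 69 (1 byte(s))

Answer: 8186 125847988 28 69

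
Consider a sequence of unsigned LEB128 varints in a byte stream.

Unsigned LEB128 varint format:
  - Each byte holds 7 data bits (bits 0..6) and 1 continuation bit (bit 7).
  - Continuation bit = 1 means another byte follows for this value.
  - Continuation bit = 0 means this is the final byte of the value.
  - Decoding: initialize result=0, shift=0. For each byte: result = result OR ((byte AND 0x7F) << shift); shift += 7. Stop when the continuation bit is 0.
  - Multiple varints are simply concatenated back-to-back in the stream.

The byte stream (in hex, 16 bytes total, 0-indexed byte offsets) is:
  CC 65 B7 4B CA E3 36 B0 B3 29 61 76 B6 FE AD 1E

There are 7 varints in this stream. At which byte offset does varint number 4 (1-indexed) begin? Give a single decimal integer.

  byte[0]=0xCC cont=1 payload=0x4C=76: acc |= 76<<0 -> acc=76 shift=7
  byte[1]=0x65 cont=0 payload=0x65=101: acc |= 101<<7 -> acc=13004 shift=14 [end]
Varint 1: bytes[0:2] = CC 65 -> value 13004 (2 byte(s))
  byte[2]=0xB7 cont=1 payload=0x37=55: acc |= 55<<0 -> acc=55 shift=7
  byte[3]=0x4B cont=0 payload=0x4B=75: acc |= 75<<7 -> acc=9655 shift=14 [end]
Varint 2: bytes[2:4] = B7 4B -> value 9655 (2 byte(s))
  byte[4]=0xCA cont=1 payload=0x4A=74: acc |= 74<<0 -> acc=74 shift=7
  byte[5]=0xE3 cont=1 payload=0x63=99: acc |= 99<<7 -> acc=12746 shift=14
  byte[6]=0x36 cont=0 payload=0x36=54: acc |= 54<<14 -> acc=897482 shift=21 [end]
Varint 3: bytes[4:7] = CA E3 36 -> value 897482 (3 byte(s))
  byte[7]=0xB0 cont=1 payload=0x30=48: acc |= 48<<0 -> acc=48 shift=7
  byte[8]=0xB3 cont=1 payload=0x33=51: acc |= 51<<7 -> acc=6576 shift=14
  byte[9]=0x29 cont=0 payload=0x29=41: acc |= 41<<14 -> acc=678320 shift=21 [end]
Varint 4: bytes[7:10] = B0 B3 29 -> value 678320 (3 byte(s))
  byte[10]=0x61 cont=0 payload=0x61=97: acc |= 97<<0 -> acc=97 shift=7 [end]
Varint 5: bytes[10:11] = 61 -> value 97 (1 byte(s))
  byte[11]=0x76 cont=0 payload=0x76=118: acc |= 118<<0 -> acc=118 shift=7 [end]
Varint 6: bytes[11:12] = 76 -> value 118 (1 byte(s))
  byte[12]=0xB6 cont=1 payload=0x36=54: acc |= 54<<0 -> acc=54 shift=7
  byte[13]=0xFE cont=1 payload=0x7E=126: acc |= 126<<7 -> acc=16182 shift=14
  byte[14]=0xAD cont=1 payload=0x2D=45: acc |= 45<<14 -> acc=753462 shift=21
  byte[15]=0x1E cont=0 payload=0x1E=30: acc |= 30<<21 -> acc=63668022 shift=28 [end]
Varint 7: bytes[12:16] = B6 FE AD 1E -> value 63668022 (4 byte(s))

Answer: 7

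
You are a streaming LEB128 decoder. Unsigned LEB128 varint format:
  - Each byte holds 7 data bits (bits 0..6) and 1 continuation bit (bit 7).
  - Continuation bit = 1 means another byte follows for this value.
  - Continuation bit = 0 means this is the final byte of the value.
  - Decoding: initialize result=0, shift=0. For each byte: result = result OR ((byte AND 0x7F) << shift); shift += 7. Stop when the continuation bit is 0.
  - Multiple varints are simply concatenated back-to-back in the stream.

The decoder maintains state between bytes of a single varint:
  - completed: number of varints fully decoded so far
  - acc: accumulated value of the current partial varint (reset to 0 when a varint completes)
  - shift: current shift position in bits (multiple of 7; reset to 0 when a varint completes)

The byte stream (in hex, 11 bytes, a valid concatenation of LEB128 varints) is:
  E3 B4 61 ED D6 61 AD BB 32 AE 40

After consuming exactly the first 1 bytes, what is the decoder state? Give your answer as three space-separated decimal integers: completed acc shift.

byte[0]=0xE3 cont=1 payload=0x63: acc |= 99<<0 -> completed=0 acc=99 shift=7

Answer: 0 99 7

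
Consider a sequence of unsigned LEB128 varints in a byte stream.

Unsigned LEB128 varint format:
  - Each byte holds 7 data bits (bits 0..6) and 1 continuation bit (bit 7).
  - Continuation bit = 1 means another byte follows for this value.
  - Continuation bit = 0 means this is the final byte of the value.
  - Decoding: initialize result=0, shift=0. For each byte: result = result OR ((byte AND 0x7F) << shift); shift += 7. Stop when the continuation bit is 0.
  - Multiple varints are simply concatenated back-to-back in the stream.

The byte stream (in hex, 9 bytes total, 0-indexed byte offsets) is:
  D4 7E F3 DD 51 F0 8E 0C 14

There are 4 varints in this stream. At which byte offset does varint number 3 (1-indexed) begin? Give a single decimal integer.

  byte[0]=0xD4 cont=1 payload=0x54=84: acc |= 84<<0 -> acc=84 shift=7
  byte[1]=0x7E cont=0 payload=0x7E=126: acc |= 126<<7 -> acc=16212 shift=14 [end]
Varint 1: bytes[0:2] = D4 7E -> value 16212 (2 byte(s))
  byte[2]=0xF3 cont=1 payload=0x73=115: acc |= 115<<0 -> acc=115 shift=7
  byte[3]=0xDD cont=1 payload=0x5D=93: acc |= 93<<7 -> acc=12019 shift=14
  byte[4]=0x51 cont=0 payload=0x51=81: acc |= 81<<14 -> acc=1339123 shift=21 [end]
Varint 2: bytes[2:5] = F3 DD 51 -> value 1339123 (3 byte(s))
  byte[5]=0xF0 cont=1 payload=0x70=112: acc |= 112<<0 -> acc=112 shift=7
  byte[6]=0x8E cont=1 payload=0x0E=14: acc |= 14<<7 -> acc=1904 shift=14
  byte[7]=0x0C cont=0 payload=0x0C=12: acc |= 12<<14 -> acc=198512 shift=21 [end]
Varint 3: bytes[5:8] = F0 8E 0C -> value 198512 (3 byte(s))
  byte[8]=0x14 cont=0 payload=0x14=20: acc |= 20<<0 -> acc=20 shift=7 [end]
Varint 4: bytes[8:9] = 14 -> value 20 (1 byte(s))

Answer: 5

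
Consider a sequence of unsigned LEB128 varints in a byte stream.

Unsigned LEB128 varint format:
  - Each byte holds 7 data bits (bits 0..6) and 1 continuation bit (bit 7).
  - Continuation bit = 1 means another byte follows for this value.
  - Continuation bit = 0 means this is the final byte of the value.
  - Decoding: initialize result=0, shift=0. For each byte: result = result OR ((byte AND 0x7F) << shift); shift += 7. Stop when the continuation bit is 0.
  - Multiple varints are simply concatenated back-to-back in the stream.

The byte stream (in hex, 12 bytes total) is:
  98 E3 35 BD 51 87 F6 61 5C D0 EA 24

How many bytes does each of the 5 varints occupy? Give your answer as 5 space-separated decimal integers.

  byte[0]=0x98 cont=1 payload=0x18=24: acc |= 24<<0 -> acc=24 shift=7
  byte[1]=0xE3 cont=1 payload=0x63=99: acc |= 99<<7 -> acc=12696 shift=14
  byte[2]=0x35 cont=0 payload=0x35=53: acc |= 53<<14 -> acc=881048 shift=21 [end]
Varint 1: bytes[0:3] = 98 E3 35 -> value 881048 (3 byte(s))
  byte[3]=0xBD cont=1 payload=0x3D=61: acc |= 61<<0 -> acc=61 shift=7
  byte[4]=0x51 cont=0 payload=0x51=81: acc |= 81<<7 -> acc=10429 shift=14 [end]
Varint 2: bytes[3:5] = BD 51 -> value 10429 (2 byte(s))
  byte[5]=0x87 cont=1 payload=0x07=7: acc |= 7<<0 -> acc=7 shift=7
  byte[6]=0xF6 cont=1 payload=0x76=118: acc |= 118<<7 -> acc=15111 shift=14
  byte[7]=0x61 cont=0 payload=0x61=97: acc |= 97<<14 -> acc=1604359 shift=21 [end]
Varint 3: bytes[5:8] = 87 F6 61 -> value 1604359 (3 byte(s))
  byte[8]=0x5C cont=0 payload=0x5C=92: acc |= 92<<0 -> acc=92 shift=7 [end]
Varint 4: bytes[8:9] = 5C -> value 92 (1 byte(s))
  byte[9]=0xD0 cont=1 payload=0x50=80: acc |= 80<<0 -> acc=80 shift=7
  byte[10]=0xEA cont=1 payload=0x6A=106: acc |= 106<<7 -> acc=13648 shift=14
  byte[11]=0x24 cont=0 payload=0x24=36: acc |= 36<<14 -> acc=603472 shift=21 [end]
Varint 5: bytes[9:12] = D0 EA 24 -> value 603472 (3 byte(s))

Answer: 3 2 3 1 3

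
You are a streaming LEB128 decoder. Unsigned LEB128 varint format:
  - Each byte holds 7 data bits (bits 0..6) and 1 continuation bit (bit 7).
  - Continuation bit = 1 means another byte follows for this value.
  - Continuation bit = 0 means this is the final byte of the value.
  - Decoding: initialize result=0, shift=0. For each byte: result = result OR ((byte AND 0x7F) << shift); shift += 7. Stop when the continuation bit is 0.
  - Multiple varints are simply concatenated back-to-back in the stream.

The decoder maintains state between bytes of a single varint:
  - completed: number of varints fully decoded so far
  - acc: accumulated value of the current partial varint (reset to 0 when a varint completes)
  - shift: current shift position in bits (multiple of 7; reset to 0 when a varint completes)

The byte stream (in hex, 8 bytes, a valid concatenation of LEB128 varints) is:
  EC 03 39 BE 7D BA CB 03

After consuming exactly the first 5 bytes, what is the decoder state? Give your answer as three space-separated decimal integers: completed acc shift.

Answer: 3 0 0

Derivation:
byte[0]=0xEC cont=1 payload=0x6C: acc |= 108<<0 -> completed=0 acc=108 shift=7
byte[1]=0x03 cont=0 payload=0x03: varint #1 complete (value=492); reset -> completed=1 acc=0 shift=0
byte[2]=0x39 cont=0 payload=0x39: varint #2 complete (value=57); reset -> completed=2 acc=0 shift=0
byte[3]=0xBE cont=1 payload=0x3E: acc |= 62<<0 -> completed=2 acc=62 shift=7
byte[4]=0x7D cont=0 payload=0x7D: varint #3 complete (value=16062); reset -> completed=3 acc=0 shift=0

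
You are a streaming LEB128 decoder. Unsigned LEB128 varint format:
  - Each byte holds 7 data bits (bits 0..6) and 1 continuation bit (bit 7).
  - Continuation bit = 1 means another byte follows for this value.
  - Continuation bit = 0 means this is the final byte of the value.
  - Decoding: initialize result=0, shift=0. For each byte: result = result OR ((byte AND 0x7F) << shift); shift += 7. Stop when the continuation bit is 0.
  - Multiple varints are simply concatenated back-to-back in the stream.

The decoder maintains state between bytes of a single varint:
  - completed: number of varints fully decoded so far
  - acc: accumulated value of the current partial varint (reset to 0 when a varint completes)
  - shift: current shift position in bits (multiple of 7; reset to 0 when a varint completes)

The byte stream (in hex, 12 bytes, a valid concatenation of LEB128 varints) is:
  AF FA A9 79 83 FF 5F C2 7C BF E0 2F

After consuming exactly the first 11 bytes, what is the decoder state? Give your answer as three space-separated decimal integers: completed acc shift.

byte[0]=0xAF cont=1 payload=0x2F: acc |= 47<<0 -> completed=0 acc=47 shift=7
byte[1]=0xFA cont=1 payload=0x7A: acc |= 122<<7 -> completed=0 acc=15663 shift=14
byte[2]=0xA9 cont=1 payload=0x29: acc |= 41<<14 -> completed=0 acc=687407 shift=21
byte[3]=0x79 cont=0 payload=0x79: varint #1 complete (value=254442799); reset -> completed=1 acc=0 shift=0
byte[4]=0x83 cont=1 payload=0x03: acc |= 3<<0 -> completed=1 acc=3 shift=7
byte[5]=0xFF cont=1 payload=0x7F: acc |= 127<<7 -> completed=1 acc=16259 shift=14
byte[6]=0x5F cont=0 payload=0x5F: varint #2 complete (value=1572739); reset -> completed=2 acc=0 shift=0
byte[7]=0xC2 cont=1 payload=0x42: acc |= 66<<0 -> completed=2 acc=66 shift=7
byte[8]=0x7C cont=0 payload=0x7C: varint #3 complete (value=15938); reset -> completed=3 acc=0 shift=0
byte[9]=0xBF cont=1 payload=0x3F: acc |= 63<<0 -> completed=3 acc=63 shift=7
byte[10]=0xE0 cont=1 payload=0x60: acc |= 96<<7 -> completed=3 acc=12351 shift=14

Answer: 3 12351 14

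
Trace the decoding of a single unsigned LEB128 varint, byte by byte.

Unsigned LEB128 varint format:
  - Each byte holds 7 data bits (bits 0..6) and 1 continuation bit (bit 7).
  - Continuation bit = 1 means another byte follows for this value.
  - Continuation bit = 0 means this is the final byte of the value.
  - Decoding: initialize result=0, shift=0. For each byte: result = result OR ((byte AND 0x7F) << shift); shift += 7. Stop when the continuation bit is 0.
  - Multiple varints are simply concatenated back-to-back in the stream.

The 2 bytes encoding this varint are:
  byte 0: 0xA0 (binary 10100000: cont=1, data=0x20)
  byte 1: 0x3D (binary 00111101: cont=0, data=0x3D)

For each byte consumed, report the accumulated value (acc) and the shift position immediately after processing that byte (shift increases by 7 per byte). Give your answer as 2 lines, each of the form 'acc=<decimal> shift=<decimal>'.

Answer: acc=32 shift=7
acc=7840 shift=14

Derivation:
byte 0=0xA0: payload=0x20=32, contrib = 32<<0 = 32; acc -> 32, shift -> 7
byte 1=0x3D: payload=0x3D=61, contrib = 61<<7 = 7808; acc -> 7840, shift -> 14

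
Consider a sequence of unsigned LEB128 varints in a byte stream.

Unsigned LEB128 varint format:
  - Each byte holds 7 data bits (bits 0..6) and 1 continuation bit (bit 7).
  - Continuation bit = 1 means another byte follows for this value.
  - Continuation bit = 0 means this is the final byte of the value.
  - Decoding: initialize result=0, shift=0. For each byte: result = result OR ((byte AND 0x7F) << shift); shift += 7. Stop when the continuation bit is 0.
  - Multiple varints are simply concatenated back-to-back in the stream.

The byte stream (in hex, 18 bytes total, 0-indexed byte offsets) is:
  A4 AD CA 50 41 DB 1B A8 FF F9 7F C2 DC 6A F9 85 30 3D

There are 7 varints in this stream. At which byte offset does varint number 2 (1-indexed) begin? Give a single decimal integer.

Answer: 4

Derivation:
  byte[0]=0xA4 cont=1 payload=0x24=36: acc |= 36<<0 -> acc=36 shift=7
  byte[1]=0xAD cont=1 payload=0x2D=45: acc |= 45<<7 -> acc=5796 shift=14
  byte[2]=0xCA cont=1 payload=0x4A=74: acc |= 74<<14 -> acc=1218212 shift=21
  byte[3]=0x50 cont=0 payload=0x50=80: acc |= 80<<21 -> acc=168990372 shift=28 [end]
Varint 1: bytes[0:4] = A4 AD CA 50 -> value 168990372 (4 byte(s))
  byte[4]=0x41 cont=0 payload=0x41=65: acc |= 65<<0 -> acc=65 shift=7 [end]
Varint 2: bytes[4:5] = 41 -> value 65 (1 byte(s))
  byte[5]=0xDB cont=1 payload=0x5B=91: acc |= 91<<0 -> acc=91 shift=7
  byte[6]=0x1B cont=0 payload=0x1B=27: acc |= 27<<7 -> acc=3547 shift=14 [end]
Varint 3: bytes[5:7] = DB 1B -> value 3547 (2 byte(s))
  byte[7]=0xA8 cont=1 payload=0x28=40: acc |= 40<<0 -> acc=40 shift=7
  byte[8]=0xFF cont=1 payload=0x7F=127: acc |= 127<<7 -> acc=16296 shift=14
  byte[9]=0xF9 cont=1 payload=0x79=121: acc |= 121<<14 -> acc=1998760 shift=21
  byte[10]=0x7F cont=0 payload=0x7F=127: acc |= 127<<21 -> acc=268337064 shift=28 [end]
Varint 4: bytes[7:11] = A8 FF F9 7F -> value 268337064 (4 byte(s))
  byte[11]=0xC2 cont=1 payload=0x42=66: acc |= 66<<0 -> acc=66 shift=7
  byte[12]=0xDC cont=1 payload=0x5C=92: acc |= 92<<7 -> acc=11842 shift=14
  byte[13]=0x6A cont=0 payload=0x6A=106: acc |= 106<<14 -> acc=1748546 shift=21 [end]
Varint 5: bytes[11:14] = C2 DC 6A -> value 1748546 (3 byte(s))
  byte[14]=0xF9 cont=1 payload=0x79=121: acc |= 121<<0 -> acc=121 shift=7
  byte[15]=0x85 cont=1 payload=0x05=5: acc |= 5<<7 -> acc=761 shift=14
  byte[16]=0x30 cont=0 payload=0x30=48: acc |= 48<<14 -> acc=787193 shift=21 [end]
Varint 6: bytes[14:17] = F9 85 30 -> value 787193 (3 byte(s))
  byte[17]=0x3D cont=0 payload=0x3D=61: acc |= 61<<0 -> acc=61 shift=7 [end]
Varint 7: bytes[17:18] = 3D -> value 61 (1 byte(s))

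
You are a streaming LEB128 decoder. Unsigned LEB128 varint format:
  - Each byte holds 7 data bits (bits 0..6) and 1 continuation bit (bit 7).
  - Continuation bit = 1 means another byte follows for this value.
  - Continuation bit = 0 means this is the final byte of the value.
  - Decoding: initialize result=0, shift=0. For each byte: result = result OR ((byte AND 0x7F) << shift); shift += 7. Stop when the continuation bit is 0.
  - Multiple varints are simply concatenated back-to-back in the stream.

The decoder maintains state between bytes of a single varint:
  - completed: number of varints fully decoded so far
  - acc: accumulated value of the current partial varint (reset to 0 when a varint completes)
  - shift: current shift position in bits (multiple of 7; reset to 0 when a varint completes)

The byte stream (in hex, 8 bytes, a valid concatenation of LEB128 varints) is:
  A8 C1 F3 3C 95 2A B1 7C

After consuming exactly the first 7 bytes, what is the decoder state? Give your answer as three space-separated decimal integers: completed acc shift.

Answer: 2 49 7

Derivation:
byte[0]=0xA8 cont=1 payload=0x28: acc |= 40<<0 -> completed=0 acc=40 shift=7
byte[1]=0xC1 cont=1 payload=0x41: acc |= 65<<7 -> completed=0 acc=8360 shift=14
byte[2]=0xF3 cont=1 payload=0x73: acc |= 115<<14 -> completed=0 acc=1892520 shift=21
byte[3]=0x3C cont=0 payload=0x3C: varint #1 complete (value=127721640); reset -> completed=1 acc=0 shift=0
byte[4]=0x95 cont=1 payload=0x15: acc |= 21<<0 -> completed=1 acc=21 shift=7
byte[5]=0x2A cont=0 payload=0x2A: varint #2 complete (value=5397); reset -> completed=2 acc=0 shift=0
byte[6]=0xB1 cont=1 payload=0x31: acc |= 49<<0 -> completed=2 acc=49 shift=7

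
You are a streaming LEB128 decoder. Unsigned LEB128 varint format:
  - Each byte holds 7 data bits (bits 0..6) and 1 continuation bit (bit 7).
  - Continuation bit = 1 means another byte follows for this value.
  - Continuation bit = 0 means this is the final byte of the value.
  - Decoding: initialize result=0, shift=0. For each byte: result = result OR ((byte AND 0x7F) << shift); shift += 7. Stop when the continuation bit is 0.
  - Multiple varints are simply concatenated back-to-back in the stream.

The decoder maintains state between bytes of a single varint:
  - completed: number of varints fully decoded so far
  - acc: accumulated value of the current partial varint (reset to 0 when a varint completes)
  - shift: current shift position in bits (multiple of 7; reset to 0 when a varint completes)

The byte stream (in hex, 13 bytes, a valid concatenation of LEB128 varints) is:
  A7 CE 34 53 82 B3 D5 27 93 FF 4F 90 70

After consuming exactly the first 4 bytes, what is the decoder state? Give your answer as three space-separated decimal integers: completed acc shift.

Answer: 2 0 0

Derivation:
byte[0]=0xA7 cont=1 payload=0x27: acc |= 39<<0 -> completed=0 acc=39 shift=7
byte[1]=0xCE cont=1 payload=0x4E: acc |= 78<<7 -> completed=0 acc=10023 shift=14
byte[2]=0x34 cont=0 payload=0x34: varint #1 complete (value=861991); reset -> completed=1 acc=0 shift=0
byte[3]=0x53 cont=0 payload=0x53: varint #2 complete (value=83); reset -> completed=2 acc=0 shift=0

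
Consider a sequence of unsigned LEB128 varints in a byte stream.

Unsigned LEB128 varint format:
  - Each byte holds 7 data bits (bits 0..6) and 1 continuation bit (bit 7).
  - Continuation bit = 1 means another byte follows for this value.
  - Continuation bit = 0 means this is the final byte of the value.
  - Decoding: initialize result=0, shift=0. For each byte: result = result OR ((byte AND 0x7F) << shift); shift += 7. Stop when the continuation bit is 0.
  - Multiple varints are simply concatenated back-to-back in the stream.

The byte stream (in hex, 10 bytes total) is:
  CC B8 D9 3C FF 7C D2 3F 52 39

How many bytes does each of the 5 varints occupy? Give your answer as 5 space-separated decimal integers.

Answer: 4 2 2 1 1

Derivation:
  byte[0]=0xCC cont=1 payload=0x4C=76: acc |= 76<<0 -> acc=76 shift=7
  byte[1]=0xB8 cont=1 payload=0x38=56: acc |= 56<<7 -> acc=7244 shift=14
  byte[2]=0xD9 cont=1 payload=0x59=89: acc |= 89<<14 -> acc=1465420 shift=21
  byte[3]=0x3C cont=0 payload=0x3C=60: acc |= 60<<21 -> acc=127294540 shift=28 [end]
Varint 1: bytes[0:4] = CC B8 D9 3C -> value 127294540 (4 byte(s))
  byte[4]=0xFF cont=1 payload=0x7F=127: acc |= 127<<0 -> acc=127 shift=7
  byte[5]=0x7C cont=0 payload=0x7C=124: acc |= 124<<7 -> acc=15999 shift=14 [end]
Varint 2: bytes[4:6] = FF 7C -> value 15999 (2 byte(s))
  byte[6]=0xD2 cont=1 payload=0x52=82: acc |= 82<<0 -> acc=82 shift=7
  byte[7]=0x3F cont=0 payload=0x3F=63: acc |= 63<<7 -> acc=8146 shift=14 [end]
Varint 3: bytes[6:8] = D2 3F -> value 8146 (2 byte(s))
  byte[8]=0x52 cont=0 payload=0x52=82: acc |= 82<<0 -> acc=82 shift=7 [end]
Varint 4: bytes[8:9] = 52 -> value 82 (1 byte(s))
  byte[9]=0x39 cont=0 payload=0x39=57: acc |= 57<<0 -> acc=57 shift=7 [end]
Varint 5: bytes[9:10] = 39 -> value 57 (1 byte(s))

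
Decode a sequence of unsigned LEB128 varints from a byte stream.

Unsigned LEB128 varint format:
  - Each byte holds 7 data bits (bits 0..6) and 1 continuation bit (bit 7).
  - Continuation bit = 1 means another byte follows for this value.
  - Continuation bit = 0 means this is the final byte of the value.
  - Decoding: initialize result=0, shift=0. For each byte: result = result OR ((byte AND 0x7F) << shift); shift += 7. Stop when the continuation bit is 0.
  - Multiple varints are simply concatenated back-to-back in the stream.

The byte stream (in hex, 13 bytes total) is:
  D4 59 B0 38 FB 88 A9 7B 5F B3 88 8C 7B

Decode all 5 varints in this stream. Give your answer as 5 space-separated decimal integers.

  byte[0]=0xD4 cont=1 payload=0x54=84: acc |= 84<<0 -> acc=84 shift=7
  byte[1]=0x59 cont=0 payload=0x59=89: acc |= 89<<7 -> acc=11476 shift=14 [end]
Varint 1: bytes[0:2] = D4 59 -> value 11476 (2 byte(s))
  byte[2]=0xB0 cont=1 payload=0x30=48: acc |= 48<<0 -> acc=48 shift=7
  byte[3]=0x38 cont=0 payload=0x38=56: acc |= 56<<7 -> acc=7216 shift=14 [end]
Varint 2: bytes[2:4] = B0 38 -> value 7216 (2 byte(s))
  byte[4]=0xFB cont=1 payload=0x7B=123: acc |= 123<<0 -> acc=123 shift=7
  byte[5]=0x88 cont=1 payload=0x08=8: acc |= 8<<7 -> acc=1147 shift=14
  byte[6]=0xA9 cont=1 payload=0x29=41: acc |= 41<<14 -> acc=672891 shift=21
  byte[7]=0x7B cont=0 payload=0x7B=123: acc |= 123<<21 -> acc=258622587 shift=28 [end]
Varint 3: bytes[4:8] = FB 88 A9 7B -> value 258622587 (4 byte(s))
  byte[8]=0x5F cont=0 payload=0x5F=95: acc |= 95<<0 -> acc=95 shift=7 [end]
Varint 4: bytes[8:9] = 5F -> value 95 (1 byte(s))
  byte[9]=0xB3 cont=1 payload=0x33=51: acc |= 51<<0 -> acc=51 shift=7
  byte[10]=0x88 cont=1 payload=0x08=8: acc |= 8<<7 -> acc=1075 shift=14
  byte[11]=0x8C cont=1 payload=0x0C=12: acc |= 12<<14 -> acc=197683 shift=21
  byte[12]=0x7B cont=0 payload=0x7B=123: acc |= 123<<21 -> acc=258147379 shift=28 [end]
Varint 5: bytes[9:13] = B3 88 8C 7B -> value 258147379 (4 byte(s))

Answer: 11476 7216 258622587 95 258147379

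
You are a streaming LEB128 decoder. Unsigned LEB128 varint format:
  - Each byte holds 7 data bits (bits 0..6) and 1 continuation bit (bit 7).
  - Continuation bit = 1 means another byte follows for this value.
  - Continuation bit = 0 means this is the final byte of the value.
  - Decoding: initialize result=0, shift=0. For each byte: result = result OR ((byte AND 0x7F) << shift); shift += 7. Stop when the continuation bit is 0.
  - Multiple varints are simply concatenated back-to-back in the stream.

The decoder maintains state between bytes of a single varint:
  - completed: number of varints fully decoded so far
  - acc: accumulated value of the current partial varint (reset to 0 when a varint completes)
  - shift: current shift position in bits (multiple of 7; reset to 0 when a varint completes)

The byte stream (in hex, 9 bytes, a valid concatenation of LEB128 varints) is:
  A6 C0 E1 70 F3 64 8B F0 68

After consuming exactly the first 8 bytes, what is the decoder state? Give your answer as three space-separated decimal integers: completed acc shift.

byte[0]=0xA6 cont=1 payload=0x26: acc |= 38<<0 -> completed=0 acc=38 shift=7
byte[1]=0xC0 cont=1 payload=0x40: acc |= 64<<7 -> completed=0 acc=8230 shift=14
byte[2]=0xE1 cont=1 payload=0x61: acc |= 97<<14 -> completed=0 acc=1597478 shift=21
byte[3]=0x70 cont=0 payload=0x70: varint #1 complete (value=236478502); reset -> completed=1 acc=0 shift=0
byte[4]=0xF3 cont=1 payload=0x73: acc |= 115<<0 -> completed=1 acc=115 shift=7
byte[5]=0x64 cont=0 payload=0x64: varint #2 complete (value=12915); reset -> completed=2 acc=0 shift=0
byte[6]=0x8B cont=1 payload=0x0B: acc |= 11<<0 -> completed=2 acc=11 shift=7
byte[7]=0xF0 cont=1 payload=0x70: acc |= 112<<7 -> completed=2 acc=14347 shift=14

Answer: 2 14347 14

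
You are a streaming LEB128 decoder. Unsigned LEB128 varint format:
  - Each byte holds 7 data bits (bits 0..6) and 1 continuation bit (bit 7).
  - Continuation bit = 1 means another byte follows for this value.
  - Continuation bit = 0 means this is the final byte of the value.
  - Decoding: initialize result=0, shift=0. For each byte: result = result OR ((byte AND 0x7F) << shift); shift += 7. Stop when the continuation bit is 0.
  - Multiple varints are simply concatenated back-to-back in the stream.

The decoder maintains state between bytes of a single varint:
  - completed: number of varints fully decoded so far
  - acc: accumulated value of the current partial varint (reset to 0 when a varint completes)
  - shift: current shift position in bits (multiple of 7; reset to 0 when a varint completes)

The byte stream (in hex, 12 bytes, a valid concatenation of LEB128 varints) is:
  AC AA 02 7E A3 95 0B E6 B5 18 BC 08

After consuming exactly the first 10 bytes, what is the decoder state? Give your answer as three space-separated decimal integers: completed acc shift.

Answer: 4 0 0

Derivation:
byte[0]=0xAC cont=1 payload=0x2C: acc |= 44<<0 -> completed=0 acc=44 shift=7
byte[1]=0xAA cont=1 payload=0x2A: acc |= 42<<7 -> completed=0 acc=5420 shift=14
byte[2]=0x02 cont=0 payload=0x02: varint #1 complete (value=38188); reset -> completed=1 acc=0 shift=0
byte[3]=0x7E cont=0 payload=0x7E: varint #2 complete (value=126); reset -> completed=2 acc=0 shift=0
byte[4]=0xA3 cont=1 payload=0x23: acc |= 35<<0 -> completed=2 acc=35 shift=7
byte[5]=0x95 cont=1 payload=0x15: acc |= 21<<7 -> completed=2 acc=2723 shift=14
byte[6]=0x0B cont=0 payload=0x0B: varint #3 complete (value=182947); reset -> completed=3 acc=0 shift=0
byte[7]=0xE6 cont=1 payload=0x66: acc |= 102<<0 -> completed=3 acc=102 shift=7
byte[8]=0xB5 cont=1 payload=0x35: acc |= 53<<7 -> completed=3 acc=6886 shift=14
byte[9]=0x18 cont=0 payload=0x18: varint #4 complete (value=400102); reset -> completed=4 acc=0 shift=0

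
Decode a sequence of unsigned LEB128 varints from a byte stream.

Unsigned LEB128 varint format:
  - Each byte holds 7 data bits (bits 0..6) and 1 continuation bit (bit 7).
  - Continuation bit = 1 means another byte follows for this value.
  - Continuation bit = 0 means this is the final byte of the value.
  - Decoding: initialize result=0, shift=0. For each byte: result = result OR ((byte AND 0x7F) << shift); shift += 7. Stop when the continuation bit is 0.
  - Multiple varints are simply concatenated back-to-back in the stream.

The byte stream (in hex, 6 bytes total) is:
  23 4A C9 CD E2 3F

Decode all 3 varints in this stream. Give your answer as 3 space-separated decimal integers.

Answer: 35 74 133736137

Derivation:
  byte[0]=0x23 cont=0 payload=0x23=35: acc |= 35<<0 -> acc=35 shift=7 [end]
Varint 1: bytes[0:1] = 23 -> value 35 (1 byte(s))
  byte[1]=0x4A cont=0 payload=0x4A=74: acc |= 74<<0 -> acc=74 shift=7 [end]
Varint 2: bytes[1:2] = 4A -> value 74 (1 byte(s))
  byte[2]=0xC9 cont=1 payload=0x49=73: acc |= 73<<0 -> acc=73 shift=7
  byte[3]=0xCD cont=1 payload=0x4D=77: acc |= 77<<7 -> acc=9929 shift=14
  byte[4]=0xE2 cont=1 payload=0x62=98: acc |= 98<<14 -> acc=1615561 shift=21
  byte[5]=0x3F cont=0 payload=0x3F=63: acc |= 63<<21 -> acc=133736137 shift=28 [end]
Varint 3: bytes[2:6] = C9 CD E2 3F -> value 133736137 (4 byte(s))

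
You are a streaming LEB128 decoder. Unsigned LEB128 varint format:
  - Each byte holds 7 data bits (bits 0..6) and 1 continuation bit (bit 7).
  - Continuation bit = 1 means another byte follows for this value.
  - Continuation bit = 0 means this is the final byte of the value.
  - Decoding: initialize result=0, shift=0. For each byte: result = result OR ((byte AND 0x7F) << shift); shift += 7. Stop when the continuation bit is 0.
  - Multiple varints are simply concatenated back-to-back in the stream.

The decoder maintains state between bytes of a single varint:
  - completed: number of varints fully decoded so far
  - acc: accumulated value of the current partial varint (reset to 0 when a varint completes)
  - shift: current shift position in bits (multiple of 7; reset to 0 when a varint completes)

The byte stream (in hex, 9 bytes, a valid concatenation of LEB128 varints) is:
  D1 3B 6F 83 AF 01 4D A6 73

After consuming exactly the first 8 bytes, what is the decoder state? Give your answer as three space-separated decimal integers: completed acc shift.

Answer: 4 38 7

Derivation:
byte[0]=0xD1 cont=1 payload=0x51: acc |= 81<<0 -> completed=0 acc=81 shift=7
byte[1]=0x3B cont=0 payload=0x3B: varint #1 complete (value=7633); reset -> completed=1 acc=0 shift=0
byte[2]=0x6F cont=0 payload=0x6F: varint #2 complete (value=111); reset -> completed=2 acc=0 shift=0
byte[3]=0x83 cont=1 payload=0x03: acc |= 3<<0 -> completed=2 acc=3 shift=7
byte[4]=0xAF cont=1 payload=0x2F: acc |= 47<<7 -> completed=2 acc=6019 shift=14
byte[5]=0x01 cont=0 payload=0x01: varint #3 complete (value=22403); reset -> completed=3 acc=0 shift=0
byte[6]=0x4D cont=0 payload=0x4D: varint #4 complete (value=77); reset -> completed=4 acc=0 shift=0
byte[7]=0xA6 cont=1 payload=0x26: acc |= 38<<0 -> completed=4 acc=38 shift=7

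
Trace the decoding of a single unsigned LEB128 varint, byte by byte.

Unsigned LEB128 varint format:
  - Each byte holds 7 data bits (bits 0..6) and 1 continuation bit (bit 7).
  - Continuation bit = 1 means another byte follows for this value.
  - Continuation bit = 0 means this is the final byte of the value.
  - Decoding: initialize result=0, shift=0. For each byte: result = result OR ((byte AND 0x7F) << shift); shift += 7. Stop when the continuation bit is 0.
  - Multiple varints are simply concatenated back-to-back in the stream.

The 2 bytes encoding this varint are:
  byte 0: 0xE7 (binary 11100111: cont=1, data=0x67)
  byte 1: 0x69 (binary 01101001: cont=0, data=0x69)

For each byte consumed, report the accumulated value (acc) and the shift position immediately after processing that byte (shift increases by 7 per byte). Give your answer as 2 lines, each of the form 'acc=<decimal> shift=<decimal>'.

byte 0=0xE7: payload=0x67=103, contrib = 103<<0 = 103; acc -> 103, shift -> 7
byte 1=0x69: payload=0x69=105, contrib = 105<<7 = 13440; acc -> 13543, shift -> 14

Answer: acc=103 shift=7
acc=13543 shift=14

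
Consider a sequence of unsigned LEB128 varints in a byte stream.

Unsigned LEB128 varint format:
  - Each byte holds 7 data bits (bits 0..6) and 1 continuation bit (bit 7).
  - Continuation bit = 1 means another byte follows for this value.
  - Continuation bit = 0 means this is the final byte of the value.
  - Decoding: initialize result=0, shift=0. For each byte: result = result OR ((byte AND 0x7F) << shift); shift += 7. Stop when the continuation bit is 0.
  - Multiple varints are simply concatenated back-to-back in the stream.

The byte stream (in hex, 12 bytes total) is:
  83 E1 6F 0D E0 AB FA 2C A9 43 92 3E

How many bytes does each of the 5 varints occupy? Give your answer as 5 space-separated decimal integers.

  byte[0]=0x83 cont=1 payload=0x03=3: acc |= 3<<0 -> acc=3 shift=7
  byte[1]=0xE1 cont=1 payload=0x61=97: acc |= 97<<7 -> acc=12419 shift=14
  byte[2]=0x6F cont=0 payload=0x6F=111: acc |= 111<<14 -> acc=1831043 shift=21 [end]
Varint 1: bytes[0:3] = 83 E1 6F -> value 1831043 (3 byte(s))
  byte[3]=0x0D cont=0 payload=0x0D=13: acc |= 13<<0 -> acc=13 shift=7 [end]
Varint 2: bytes[3:4] = 0D -> value 13 (1 byte(s))
  byte[4]=0xE0 cont=1 payload=0x60=96: acc |= 96<<0 -> acc=96 shift=7
  byte[5]=0xAB cont=1 payload=0x2B=43: acc |= 43<<7 -> acc=5600 shift=14
  byte[6]=0xFA cont=1 payload=0x7A=122: acc |= 122<<14 -> acc=2004448 shift=21
  byte[7]=0x2C cont=0 payload=0x2C=44: acc |= 44<<21 -> acc=94279136 shift=28 [end]
Varint 3: bytes[4:8] = E0 AB FA 2C -> value 94279136 (4 byte(s))
  byte[8]=0xA9 cont=1 payload=0x29=41: acc |= 41<<0 -> acc=41 shift=7
  byte[9]=0x43 cont=0 payload=0x43=67: acc |= 67<<7 -> acc=8617 shift=14 [end]
Varint 4: bytes[8:10] = A9 43 -> value 8617 (2 byte(s))
  byte[10]=0x92 cont=1 payload=0x12=18: acc |= 18<<0 -> acc=18 shift=7
  byte[11]=0x3E cont=0 payload=0x3E=62: acc |= 62<<7 -> acc=7954 shift=14 [end]
Varint 5: bytes[10:12] = 92 3E -> value 7954 (2 byte(s))

Answer: 3 1 4 2 2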